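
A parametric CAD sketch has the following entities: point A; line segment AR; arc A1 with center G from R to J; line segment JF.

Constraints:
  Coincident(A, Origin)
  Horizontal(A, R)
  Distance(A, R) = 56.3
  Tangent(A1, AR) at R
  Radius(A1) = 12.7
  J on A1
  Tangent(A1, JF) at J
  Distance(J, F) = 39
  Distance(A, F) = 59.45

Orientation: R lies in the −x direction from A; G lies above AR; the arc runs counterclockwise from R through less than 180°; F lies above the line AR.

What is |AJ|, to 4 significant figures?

45.01

A is at the origin; AR is horizontal with |AR| = 56.3 and R on the −x side, so R = (-56.30, 0.000). Since A1 is tangent to AR there, GR ⟂ AR, so G = R + (0, 12.7) = (-56.30, 12.70). Since GJ ⟂ JF (tangency), |GF| = √(12.7² + 39.0²) = 41.02 regardless of where J sits on A1. So F lies on both circle(A, 59.45) and circle(G, 41.02); the above-AR intersection is F = (-35.23, 47.89). J is the foot of the tangent from F: J = (-43.92, 9.870).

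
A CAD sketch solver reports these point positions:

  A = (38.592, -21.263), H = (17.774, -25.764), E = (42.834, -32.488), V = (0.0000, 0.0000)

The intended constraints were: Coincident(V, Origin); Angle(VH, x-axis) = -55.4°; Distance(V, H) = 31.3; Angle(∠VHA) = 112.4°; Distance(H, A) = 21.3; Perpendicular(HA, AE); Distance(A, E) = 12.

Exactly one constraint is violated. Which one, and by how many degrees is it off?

Perpendicular(HA, AE) — off by 8.50°.

V = (0.00, 0.00) ✓; VH at -55.40° ✓; |VH| = 31.30 ✓; ∠VHA = 112.4° ✓; |HA| = 21.30 ✓; ∠(HA, AE) = 81.50° ✗; |AE| = 12.00 ✓.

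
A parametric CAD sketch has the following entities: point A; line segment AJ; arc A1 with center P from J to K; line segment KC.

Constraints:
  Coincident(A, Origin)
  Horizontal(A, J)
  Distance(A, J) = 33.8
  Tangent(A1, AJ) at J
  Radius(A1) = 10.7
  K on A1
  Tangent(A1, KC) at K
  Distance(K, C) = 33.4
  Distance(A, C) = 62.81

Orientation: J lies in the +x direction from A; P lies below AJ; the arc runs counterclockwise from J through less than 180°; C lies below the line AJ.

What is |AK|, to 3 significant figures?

30.4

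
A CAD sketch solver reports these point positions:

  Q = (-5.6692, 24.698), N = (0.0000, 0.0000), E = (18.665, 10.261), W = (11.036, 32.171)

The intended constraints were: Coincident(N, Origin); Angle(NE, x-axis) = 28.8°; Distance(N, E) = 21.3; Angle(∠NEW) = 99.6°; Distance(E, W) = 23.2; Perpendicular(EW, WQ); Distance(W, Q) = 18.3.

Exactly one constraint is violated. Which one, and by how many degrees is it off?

Perpendicular(EW, WQ) — off by 4.90°.

N = (0.00, 0.00) ✓; NE at 28.80° ✓; |NE| = 21.30 ✓; ∠NEW = 99.60° ✓; |EW| = 23.20 ✓; ∠(EW, WQ) = 94.90° ✗; |WQ| = 18.30 ✓.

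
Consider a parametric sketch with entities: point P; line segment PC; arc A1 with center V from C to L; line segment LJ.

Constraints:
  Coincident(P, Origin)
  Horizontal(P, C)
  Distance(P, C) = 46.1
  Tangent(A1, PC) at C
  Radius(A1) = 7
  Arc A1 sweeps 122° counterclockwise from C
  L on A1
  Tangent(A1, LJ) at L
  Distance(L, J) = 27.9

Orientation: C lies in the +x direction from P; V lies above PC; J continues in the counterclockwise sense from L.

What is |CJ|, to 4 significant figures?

35.49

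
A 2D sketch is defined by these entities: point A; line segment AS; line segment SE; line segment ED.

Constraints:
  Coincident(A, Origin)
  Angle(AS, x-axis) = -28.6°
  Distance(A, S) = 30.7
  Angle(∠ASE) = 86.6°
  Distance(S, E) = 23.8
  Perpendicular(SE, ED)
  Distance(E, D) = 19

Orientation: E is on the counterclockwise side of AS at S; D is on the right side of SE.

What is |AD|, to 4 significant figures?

54.29

A is at the origin; AS runs at -28.6° with length 30.7, so S = 30.7·(cos -28.6°, sin -28.6°) = (26.95, -14.70). ∠ASE = 86.6°, so SE runs at -28.6° + (180° − 86.6°) = 64.80° from the x-axis; with |SE| = 23.8, E = S + 23.8·(cos 64.80°, sin 64.80°) = (37.09, 6.839). The perpendicularity gives ED at right angles to SE; with |ED| = 19.0 on the right of SE, D = E + 19.0·(0.9048, -0.4258) = (54.28, -1.251). Then |AD| = |D − A| = 54.29.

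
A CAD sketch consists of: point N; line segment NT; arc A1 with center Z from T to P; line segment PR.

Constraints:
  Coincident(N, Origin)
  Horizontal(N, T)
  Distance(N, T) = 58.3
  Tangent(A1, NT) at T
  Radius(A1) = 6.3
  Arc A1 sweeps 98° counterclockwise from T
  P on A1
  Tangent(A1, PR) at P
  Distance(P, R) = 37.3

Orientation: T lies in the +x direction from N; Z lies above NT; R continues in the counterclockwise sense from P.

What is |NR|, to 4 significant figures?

73.95

N is at the origin; N and T share the same y with |NT| = 58.3 and T on the +x side, so T = (58.30, 0.000). Since A1 is tangent to NT there, ZT ⟂ NT, so Z = T + (0, 6.3) = (58.30, 6.300). On A1, T sits at bearing -90° from Z; a 98° counterclockwise sweep puts P at bearing 8°, so P = Z + 6.3·(cos 8°, sin 8°) = (64.54, 7.177). The tangent condition forces ZP to be normal to PR, so PR runs along (−sin 8°, cos 8°); with |PR| = 37.3, R = (59.35, 44.11). Then |NR| = |R − N| = 73.95.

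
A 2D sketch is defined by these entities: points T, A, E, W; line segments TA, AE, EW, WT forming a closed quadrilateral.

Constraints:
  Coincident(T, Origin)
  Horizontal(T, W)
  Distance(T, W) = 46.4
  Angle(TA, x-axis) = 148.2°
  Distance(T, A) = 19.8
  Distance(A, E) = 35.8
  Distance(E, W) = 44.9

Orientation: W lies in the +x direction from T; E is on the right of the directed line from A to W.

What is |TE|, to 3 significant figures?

18.5

Checks: |AE| = 35.80 ✓; |EW| = 44.90 ✓.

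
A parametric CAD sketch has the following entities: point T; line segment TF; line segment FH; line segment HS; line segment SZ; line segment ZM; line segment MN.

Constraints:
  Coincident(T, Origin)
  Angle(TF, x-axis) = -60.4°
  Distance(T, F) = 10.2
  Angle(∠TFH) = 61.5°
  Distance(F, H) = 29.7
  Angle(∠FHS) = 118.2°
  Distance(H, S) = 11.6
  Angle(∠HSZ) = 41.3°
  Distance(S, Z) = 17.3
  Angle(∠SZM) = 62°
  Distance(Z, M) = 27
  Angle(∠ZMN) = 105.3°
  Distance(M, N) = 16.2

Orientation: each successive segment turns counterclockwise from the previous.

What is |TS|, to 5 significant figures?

30.341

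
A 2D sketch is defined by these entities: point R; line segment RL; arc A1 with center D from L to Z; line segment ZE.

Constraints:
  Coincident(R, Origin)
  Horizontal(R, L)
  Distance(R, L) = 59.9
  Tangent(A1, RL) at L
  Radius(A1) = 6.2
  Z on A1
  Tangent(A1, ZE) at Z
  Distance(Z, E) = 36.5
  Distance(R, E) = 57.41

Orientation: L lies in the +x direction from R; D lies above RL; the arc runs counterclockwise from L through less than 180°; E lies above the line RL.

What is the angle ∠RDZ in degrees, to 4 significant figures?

147.9°

R is at the origin; RL is horizontal with |RL| = 59.9 and L on the +x side, so L = (59.90, 0.000). Since A1 is tangent to RL there, DL ⟂ RL, so D = L + (0, 6.2) = (59.90, 6.200). Since DZ ⟂ ZE (tangency), |DE| = √(6.2² + 36.5²) = 37.02 regardless of where Z sits on A1. So E lies on both circle(R, 57.41) and circle(D, 37.02); the above-RL intersection is E = (42.33, 38.79). Z is the foot of the tangent from E: Z = (64.79, 10.02).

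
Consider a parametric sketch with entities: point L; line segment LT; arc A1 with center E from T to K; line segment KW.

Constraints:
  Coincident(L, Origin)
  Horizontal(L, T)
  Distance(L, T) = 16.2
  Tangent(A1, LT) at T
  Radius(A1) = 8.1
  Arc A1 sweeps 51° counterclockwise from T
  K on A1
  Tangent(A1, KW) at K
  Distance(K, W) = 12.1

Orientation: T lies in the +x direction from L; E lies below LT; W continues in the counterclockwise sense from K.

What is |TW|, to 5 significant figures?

18.638

L is at the origin; L and T share the same y with |LT| = 16.2 and T on the +x side, so T = (16.200, 0.0000). The tangent condition forces ET to be normal to LT, so E = T + (0, -8.1) = (16.200, -8.1000). On A1, T sits at bearing 90° from E; a 51° counterclockwise sweep puts K at bearing 141°, so K = E + 8.1·(cos 141°, sin 141°) = (9.9051, -3.0025). Tangency of A1 to KW means the radius EK is perpendicular to KW, so KW runs along (−sin 141°, cos 141°); with |KW| = 12.1, W = (2.2903, -12.406). Then |TW| = |W − T| = 18.638.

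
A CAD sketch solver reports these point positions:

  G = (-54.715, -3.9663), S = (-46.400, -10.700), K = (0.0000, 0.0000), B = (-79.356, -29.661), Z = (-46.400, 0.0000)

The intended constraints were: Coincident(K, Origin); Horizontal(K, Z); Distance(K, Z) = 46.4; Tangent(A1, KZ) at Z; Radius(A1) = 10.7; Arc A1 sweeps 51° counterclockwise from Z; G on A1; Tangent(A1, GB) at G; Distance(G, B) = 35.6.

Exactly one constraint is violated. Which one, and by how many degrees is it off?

Tangent(A1, GB) at G — off by 4.80°.

K = (0.00, 0.00) ✓; K.y = 0.00, Z.y = 0.00 ✓; |KZ| = 46.40 ✓; ∠(SZ, ZK) = 90.00° ✓; |SZ| = 10.70 ✓; bearing(S→G) − bearing(S→Z) = 51.00° ✓; |SG| = 10.70 ✓; ∠(SG, GB) = 94.80° ✗; |GB| = 35.60 ✓.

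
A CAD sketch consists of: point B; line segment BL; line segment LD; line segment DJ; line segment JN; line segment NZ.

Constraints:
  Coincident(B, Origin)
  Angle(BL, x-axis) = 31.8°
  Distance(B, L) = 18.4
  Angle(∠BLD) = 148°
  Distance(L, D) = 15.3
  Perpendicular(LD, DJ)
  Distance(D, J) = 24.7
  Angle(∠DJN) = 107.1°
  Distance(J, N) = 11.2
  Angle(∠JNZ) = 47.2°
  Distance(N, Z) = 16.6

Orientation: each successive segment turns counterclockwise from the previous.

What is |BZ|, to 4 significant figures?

27.59

B is at the origin; BL runs at 31.8° with length 18.4, so L = (15.64, 9.696). ∠BLD = 148.0° gives LD at 63.80° from the x-axis; with |LD| = 15.3, D = (22.39, 23.42). LD is perpendicular to DJ, so DJ runs at 153.8°; with |DJ| = 24.7, J = (0.2308, 34.33). ∠DJN = 107.1° gives JN at -133.3° from the x-axis; with |JN| = 11.2, N = (-7.450, 26.18). ∠JNZ = 47.2° gives NZ at -0.5000° from the x-axis; with |NZ| = 16.6, Z = (9.149, 26.03). Then |BZ| = |Z − B| = 27.59.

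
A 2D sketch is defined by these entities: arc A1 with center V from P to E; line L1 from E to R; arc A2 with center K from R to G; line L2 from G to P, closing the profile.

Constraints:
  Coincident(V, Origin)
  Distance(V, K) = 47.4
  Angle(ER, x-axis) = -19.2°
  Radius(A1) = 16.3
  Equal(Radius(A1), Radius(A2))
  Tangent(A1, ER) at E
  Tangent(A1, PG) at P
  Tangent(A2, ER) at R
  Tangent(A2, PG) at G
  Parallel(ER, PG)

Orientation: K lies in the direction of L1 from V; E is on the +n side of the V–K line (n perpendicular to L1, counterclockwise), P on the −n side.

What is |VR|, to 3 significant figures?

50.1

The slot axis is L1's direction at -19.2°, so u = (cos -19.2°, sin -19.2°) = (0.944, -0.329) and n = (−sin -19.2°, cos -19.2°) = (0.329, 0.944). V is at the origin and K lies 47.4 along u from V, so K = 47.4·u = (44.8, -15.6). Tangency of A1 to both parallel lines with radius 16.3 puts E and P at V ± 16.3·n: E = (5.36, 15.4), P = (-5.36, -15.4). Equal radii place R and G the same way about K: R = K + 16.3·n = (50.1, -0.195), G = K − 16.3·n = (39.4, -31.0). Then |VR| = |R − V| = 50.1.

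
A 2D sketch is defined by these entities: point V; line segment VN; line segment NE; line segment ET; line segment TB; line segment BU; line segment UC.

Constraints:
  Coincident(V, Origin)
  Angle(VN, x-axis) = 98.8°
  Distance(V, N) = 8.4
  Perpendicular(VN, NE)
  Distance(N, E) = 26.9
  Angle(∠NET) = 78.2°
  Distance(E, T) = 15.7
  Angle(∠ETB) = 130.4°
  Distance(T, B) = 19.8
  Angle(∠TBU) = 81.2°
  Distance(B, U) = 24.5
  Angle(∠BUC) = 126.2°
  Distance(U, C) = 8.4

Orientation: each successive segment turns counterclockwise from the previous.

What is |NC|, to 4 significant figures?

5.833

V is at the origin; VN runs at 98.8° with length 8.4, so N = (-1.285, 8.301). VN is perpendicular to NE, so NE runs at -171.2°; with |NE| = 26.9, E = (-27.87, 4.186). ∠NET = 78.2° gives ET at -69.40° from the x-axis; with |ET| = 15.7, T = (-22.34, -10.51). ∠ETB = 130.4° gives TB at -19.80° from the x-axis; with |TB| = 19.8, B = (-3.715, -17.22). ∠TBU = 81.2° gives BU at 79.00° from the x-axis; with |BU| = 24.5, U = (0.9597, 6.833). ∠BUC = 126.2° gives UC at 132.8° from the x-axis; with |UC| = 8.4, C = (-4.748, 13.00). Then |NC| = |C − N| = 5.833.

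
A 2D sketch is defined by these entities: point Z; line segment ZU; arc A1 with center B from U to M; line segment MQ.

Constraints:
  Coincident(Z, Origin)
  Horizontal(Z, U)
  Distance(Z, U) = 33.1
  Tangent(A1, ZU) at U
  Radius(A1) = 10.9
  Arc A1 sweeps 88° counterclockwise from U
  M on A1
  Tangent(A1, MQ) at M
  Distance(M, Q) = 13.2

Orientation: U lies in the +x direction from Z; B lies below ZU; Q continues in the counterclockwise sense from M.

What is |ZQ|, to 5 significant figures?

32.173

Z is at the origin; ZU is horizontal with |ZU| = 33.1 and U on the +x side, so U = (33.100, 0.0000). The tangent condition forces BU to be normal to ZU, so B = U + (0, -10.9) = (33.100, -10.900). On A1, U sits at bearing 90° from B; an 88° counterclockwise sweep puts M at bearing 178°, so M = B + 10.9·(cos 178°, sin 178°) = (22.207, -10.520). Since A1 is tangent to MQ there, BM ⟂ MQ, so MQ runs along (−sin 178°, cos 178°); with |MQ| = 13.2, Q = (21.746, -23.712). Then |ZQ| = |Q − Z| = 32.173.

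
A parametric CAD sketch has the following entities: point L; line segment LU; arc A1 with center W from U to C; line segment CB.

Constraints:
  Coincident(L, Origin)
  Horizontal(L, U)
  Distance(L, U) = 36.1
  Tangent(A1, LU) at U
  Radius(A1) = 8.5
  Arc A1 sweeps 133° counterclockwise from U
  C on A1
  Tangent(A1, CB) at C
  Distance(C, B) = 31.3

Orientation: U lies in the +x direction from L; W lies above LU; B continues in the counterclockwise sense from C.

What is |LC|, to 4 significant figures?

44.67

L is at the origin; LU is horizontal with |LU| = 36.1 and U on the +x side, so U = (36.10, 0.000). Since A1 is tangent to LU there, WU ⟂ LU, so W = U + (0, 8.5) = (36.10, 8.500). On A1, U sits at bearing -90° from W; a 133° counterclockwise sweep puts C at bearing 43°, so C = W + 8.5·(cos 43°, sin 43°) = (42.32, 14.30). Then |LC| = |C − L| = 44.67.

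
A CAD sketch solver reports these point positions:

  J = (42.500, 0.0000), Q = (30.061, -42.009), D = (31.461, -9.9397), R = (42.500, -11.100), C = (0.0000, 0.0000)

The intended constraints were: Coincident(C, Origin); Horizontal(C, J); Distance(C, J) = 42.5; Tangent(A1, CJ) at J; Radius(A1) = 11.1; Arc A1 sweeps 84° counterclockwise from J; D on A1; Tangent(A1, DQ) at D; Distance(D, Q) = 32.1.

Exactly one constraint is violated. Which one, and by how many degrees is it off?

Tangent(A1, DQ) at D — off by 3.50°.

C = (0.00, 0.00) ✓; C.y = 0.00, J.y = 0.00 ✓; |CJ| = 42.50 ✓; ∠(RJ, JC) = 90.00° ✓; |RJ| = 11.10 ✓; bearing(R→D) − bearing(R→J) = 84.00° ✓; |RD| = 11.10 ✓; ∠(RD, DQ) = 86.50° ✗; |DQ| = 32.10 ✓.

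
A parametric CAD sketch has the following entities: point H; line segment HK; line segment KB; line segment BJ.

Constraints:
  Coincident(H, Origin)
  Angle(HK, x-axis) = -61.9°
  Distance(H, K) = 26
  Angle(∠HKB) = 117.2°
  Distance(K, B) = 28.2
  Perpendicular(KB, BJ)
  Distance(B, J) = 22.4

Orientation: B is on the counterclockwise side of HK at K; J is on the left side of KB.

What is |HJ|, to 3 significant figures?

40.1

∠HKB = 117.2°, so KB runs at -61.9° + (180° − 117.2°) = 0.900° from the x-axis; with |KB| = 28.2, B = K + 28.2·(cos 0.900°, sin 0.900°) = (40.4, -22.5). KB ⟂ BJ; with |BJ| = 22.4 on the left of KB, J = B + 22.4·(-0.0157, 1.00) = (40.1, -0.0951). Then |HJ| = |J − H| = 40.1.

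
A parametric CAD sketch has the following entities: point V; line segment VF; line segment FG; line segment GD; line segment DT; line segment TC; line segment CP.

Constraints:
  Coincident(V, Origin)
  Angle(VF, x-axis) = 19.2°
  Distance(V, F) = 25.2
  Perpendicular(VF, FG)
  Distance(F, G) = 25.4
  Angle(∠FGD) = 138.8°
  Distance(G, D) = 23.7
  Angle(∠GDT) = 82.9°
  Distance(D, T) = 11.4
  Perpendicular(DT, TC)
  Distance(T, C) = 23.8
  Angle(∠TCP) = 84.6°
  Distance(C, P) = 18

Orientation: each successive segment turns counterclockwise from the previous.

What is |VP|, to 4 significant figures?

45.18

DT ⟂ TC, so TC runs at -22.50°; with |TC| = 23.8, C = (12.46, 24.34). ∠TCP = 84.6° gives CP at 72.90° from the x-axis; with |CP| = 18.0, P = (17.76, 41.55). Then |VP| = |P − V| = 45.18.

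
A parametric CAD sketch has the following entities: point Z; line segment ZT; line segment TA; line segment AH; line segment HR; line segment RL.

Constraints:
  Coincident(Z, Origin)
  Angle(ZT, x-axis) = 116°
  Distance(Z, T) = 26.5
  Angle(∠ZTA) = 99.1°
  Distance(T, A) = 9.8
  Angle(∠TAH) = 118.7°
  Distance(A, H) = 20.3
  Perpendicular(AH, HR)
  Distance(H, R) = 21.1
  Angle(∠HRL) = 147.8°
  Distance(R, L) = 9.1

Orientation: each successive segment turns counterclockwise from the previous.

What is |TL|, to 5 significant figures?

28.540

AH is perpendicular to HR, so HR runs at -11.800°; with |HR| = 21.1, R = (-4.4908, -3.2167). ∠HRL = 147.8° gives RL at 20.400° from the x-axis; with |RL| = 9.1, L = (4.0385, -0.044708). Then |TL| = |L − T| = 28.540.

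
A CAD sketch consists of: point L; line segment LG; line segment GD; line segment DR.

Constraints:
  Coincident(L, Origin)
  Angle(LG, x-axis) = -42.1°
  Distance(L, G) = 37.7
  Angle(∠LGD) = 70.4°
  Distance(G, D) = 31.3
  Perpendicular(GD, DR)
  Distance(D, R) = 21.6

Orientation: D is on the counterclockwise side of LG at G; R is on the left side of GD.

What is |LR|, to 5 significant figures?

23.272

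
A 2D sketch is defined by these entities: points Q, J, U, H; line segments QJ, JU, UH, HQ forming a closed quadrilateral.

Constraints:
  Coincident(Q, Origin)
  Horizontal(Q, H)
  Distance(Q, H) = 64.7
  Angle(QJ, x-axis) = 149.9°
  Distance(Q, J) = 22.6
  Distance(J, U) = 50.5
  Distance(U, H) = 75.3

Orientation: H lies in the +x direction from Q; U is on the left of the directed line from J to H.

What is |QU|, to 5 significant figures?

53.075

Checks: |JU| = 50.50 ✓; |UH| = 75.30 ✓.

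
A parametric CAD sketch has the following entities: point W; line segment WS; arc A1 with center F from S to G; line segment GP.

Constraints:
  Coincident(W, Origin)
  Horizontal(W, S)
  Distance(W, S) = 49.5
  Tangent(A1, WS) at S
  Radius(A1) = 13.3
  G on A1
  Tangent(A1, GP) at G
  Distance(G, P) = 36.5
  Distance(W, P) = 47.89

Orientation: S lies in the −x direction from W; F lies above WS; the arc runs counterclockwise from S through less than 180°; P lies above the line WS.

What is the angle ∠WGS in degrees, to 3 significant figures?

134°

W is at the origin; WS is horizontal with |WS| = 49.5 and S on the −x side, so S = (-49.5, 0.00). Tangency of A1 to WS means the radius FS is perpendicular to WS, so F = S + (0, 13.3) = (-49.5, 13.3). Since FG ⟂ GP (tangency), |FP| = √(13.3² + 36.5²) = 38.8 regardless of where G sits on A1. So P lies on both circle(W, 47.89) and circle(F, 38.8); the above-WS intersection is P = (-23.2, 41.9). G is the foot of the tangent from P: G = (-37.2, 8.19).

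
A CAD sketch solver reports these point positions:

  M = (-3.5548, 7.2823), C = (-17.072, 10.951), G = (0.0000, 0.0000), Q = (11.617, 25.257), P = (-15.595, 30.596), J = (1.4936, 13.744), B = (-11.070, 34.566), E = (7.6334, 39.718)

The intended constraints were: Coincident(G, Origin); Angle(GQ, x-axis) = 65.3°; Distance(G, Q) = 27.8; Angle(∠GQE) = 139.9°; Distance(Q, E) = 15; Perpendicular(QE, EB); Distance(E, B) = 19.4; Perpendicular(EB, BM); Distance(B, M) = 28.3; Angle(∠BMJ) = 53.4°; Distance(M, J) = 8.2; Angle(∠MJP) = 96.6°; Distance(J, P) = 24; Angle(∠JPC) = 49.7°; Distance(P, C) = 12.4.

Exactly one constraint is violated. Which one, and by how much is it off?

Distance(P, C) = 12.4 — off by 7.30.

G = (0.00, 0.00) ✓; GQ at 65.30° ✓; |GQ| = 27.80 ✓; ∠GQE = 139.9° ✓; |QE| = 15.00 ✓; ∠(QE, EB) = 90.00° ✓; |EB| = 19.40 ✓; ∠(EB, BM) = 90.00° ✓; |BM| = 28.30 ✓; ∠BMJ = 53.40° ✓; |MJ| = 8.200 ✓; ∠MJP = 96.60° ✓; |JP| = 24.00 ✓; ∠JPC = 49.70° ✓; |PC| = 19.70 ✗.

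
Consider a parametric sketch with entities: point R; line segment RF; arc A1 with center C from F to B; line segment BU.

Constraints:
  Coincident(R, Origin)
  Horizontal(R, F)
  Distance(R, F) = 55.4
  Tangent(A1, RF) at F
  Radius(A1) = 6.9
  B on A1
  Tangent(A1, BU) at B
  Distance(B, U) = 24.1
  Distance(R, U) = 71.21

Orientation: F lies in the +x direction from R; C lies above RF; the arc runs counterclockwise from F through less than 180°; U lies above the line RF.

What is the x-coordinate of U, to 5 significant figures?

64.453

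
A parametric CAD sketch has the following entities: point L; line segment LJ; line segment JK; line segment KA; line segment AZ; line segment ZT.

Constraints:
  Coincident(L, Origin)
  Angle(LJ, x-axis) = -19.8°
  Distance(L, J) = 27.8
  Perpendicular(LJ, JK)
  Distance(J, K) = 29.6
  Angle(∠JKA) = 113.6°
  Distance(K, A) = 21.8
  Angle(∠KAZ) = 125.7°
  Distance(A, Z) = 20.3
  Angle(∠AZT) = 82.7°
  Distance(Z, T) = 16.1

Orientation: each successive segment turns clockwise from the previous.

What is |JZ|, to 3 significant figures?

46.7

∠JKA = 113.6° gives KA at -176° from the x-axis; with |KA| = 21.8, A = (-5.62, -38.7). ∠KAZ = 125.7° gives AZ at 130° from the x-axis; with |AZ| = 20.3, Z = (-18.5, -23.0). Then |JZ| = |Z − J| = 46.7.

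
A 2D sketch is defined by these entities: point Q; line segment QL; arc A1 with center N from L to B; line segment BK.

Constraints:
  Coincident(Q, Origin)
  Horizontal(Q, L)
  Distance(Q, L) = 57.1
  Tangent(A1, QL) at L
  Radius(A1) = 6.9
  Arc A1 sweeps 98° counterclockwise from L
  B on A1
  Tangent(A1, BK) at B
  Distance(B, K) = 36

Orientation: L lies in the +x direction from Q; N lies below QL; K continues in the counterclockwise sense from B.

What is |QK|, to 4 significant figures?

70.35

Q is at the origin; QL is horizontal with |QL| = 57.1 and L on the +x side, so L = (57.10, 0.000). The tangent condition forces NL to be normal to QL, so N = L + (0, -6.9) = (57.10, -6.900). On A1, L sits at bearing 90° from N; a 98° counterclockwise sweep puts B at bearing 188°, so B = N + 6.9·(cos 188°, sin 188°) = (50.27, -7.860). Since A1 is tangent to BK there, NB ⟂ BK, so BK runs along (−sin 188°, cos 188°); with |BK| = 36.0, K = (55.28, -43.51). Then |QK| = |K − Q| = 70.35.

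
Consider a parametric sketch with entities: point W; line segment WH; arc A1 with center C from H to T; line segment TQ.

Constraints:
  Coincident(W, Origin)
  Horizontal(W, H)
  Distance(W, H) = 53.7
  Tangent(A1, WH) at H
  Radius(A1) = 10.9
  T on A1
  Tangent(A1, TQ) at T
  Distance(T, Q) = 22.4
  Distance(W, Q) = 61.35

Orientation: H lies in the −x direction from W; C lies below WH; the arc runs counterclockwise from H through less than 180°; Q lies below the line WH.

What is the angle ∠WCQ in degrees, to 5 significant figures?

92.955°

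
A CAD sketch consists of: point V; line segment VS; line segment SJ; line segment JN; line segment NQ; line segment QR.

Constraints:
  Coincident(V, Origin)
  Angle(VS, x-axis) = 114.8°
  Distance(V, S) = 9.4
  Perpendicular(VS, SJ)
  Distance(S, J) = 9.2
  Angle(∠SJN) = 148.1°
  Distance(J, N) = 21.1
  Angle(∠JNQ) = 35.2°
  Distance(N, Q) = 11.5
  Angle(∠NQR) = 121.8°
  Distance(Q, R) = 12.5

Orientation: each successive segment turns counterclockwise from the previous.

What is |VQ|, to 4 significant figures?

15.82

V is at the origin; VS runs at 114.8° with length 9.4, so S = (-3.943, 8.533). VS ⟂ SJ, so SJ runs at -155.2°; with |SJ| = 9.2, J = (-12.29, 4.674). ∠SJN = 148.1° gives JN at -123.3° from the x-axis; with |JN| = 21.1, N = (-23.88, -12.96). ∠JNQ = 35.2° gives NQ at 21.50° from the x-axis; with |NQ| = 11.5, Q = (-13.18, -8.747). Then |VQ| = |Q − V| = 15.82.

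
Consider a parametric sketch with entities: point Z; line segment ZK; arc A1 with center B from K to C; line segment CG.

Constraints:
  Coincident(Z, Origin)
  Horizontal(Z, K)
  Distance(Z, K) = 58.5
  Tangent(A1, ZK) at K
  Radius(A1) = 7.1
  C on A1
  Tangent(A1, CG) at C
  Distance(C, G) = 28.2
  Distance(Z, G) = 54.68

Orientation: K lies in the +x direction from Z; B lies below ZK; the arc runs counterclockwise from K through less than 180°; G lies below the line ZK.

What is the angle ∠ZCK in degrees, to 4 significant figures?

137.1°

Z is at the origin; ZK is horizontal with |ZK| = 58.5 and K on the +x side, so K = (58.50, 0.000). The tangent condition forces BK to be normal to ZK, so B = K + (0, -7.1) = (58.50, -7.100). Since BC ⟂ CG (tangency), |BG| = √(7.1² + 28.2²) = 29.08 regardless of where C sits on A1. So G lies on both circle(Z, 54.68) and circle(B, 29.08); the below-ZK intersection is G = (44.08, -32.35). C is the foot of the tangent from G: C = (51.66, -5.192).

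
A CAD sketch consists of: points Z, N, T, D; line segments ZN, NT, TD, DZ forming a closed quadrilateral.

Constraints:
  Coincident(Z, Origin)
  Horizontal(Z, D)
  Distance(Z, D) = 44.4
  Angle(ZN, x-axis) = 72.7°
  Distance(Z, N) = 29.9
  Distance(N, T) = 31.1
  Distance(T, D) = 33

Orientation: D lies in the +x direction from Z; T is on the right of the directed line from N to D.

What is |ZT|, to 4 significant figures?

11.75

Checks: |NT| = 31.10 ✓; |TD| = 33.00 ✓.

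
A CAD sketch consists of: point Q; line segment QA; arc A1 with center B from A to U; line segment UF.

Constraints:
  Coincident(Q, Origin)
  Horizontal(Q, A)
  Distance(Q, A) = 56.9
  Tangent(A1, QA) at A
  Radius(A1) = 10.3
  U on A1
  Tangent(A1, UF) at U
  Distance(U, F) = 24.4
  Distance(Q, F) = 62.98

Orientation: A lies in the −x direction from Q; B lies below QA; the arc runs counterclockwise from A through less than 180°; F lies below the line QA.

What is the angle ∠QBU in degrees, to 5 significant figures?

155.64°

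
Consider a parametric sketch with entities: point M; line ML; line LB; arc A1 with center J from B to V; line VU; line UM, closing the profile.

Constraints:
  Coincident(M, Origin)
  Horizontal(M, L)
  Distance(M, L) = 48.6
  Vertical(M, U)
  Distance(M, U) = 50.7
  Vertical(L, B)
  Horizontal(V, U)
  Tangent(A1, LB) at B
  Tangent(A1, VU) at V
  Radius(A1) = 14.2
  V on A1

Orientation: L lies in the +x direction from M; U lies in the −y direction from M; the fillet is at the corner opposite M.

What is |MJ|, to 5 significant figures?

50.156

M and U share the same x with |MU| = 50.7 and U on the −y side, so U = (0.0000, -50.700). The virtual corner opposite M is at (48.600, -50.700). Tangency of A1 to LB means the radius JB is perpendicular to LB and tangency of A1 to VU means the radius JV is perpendicular to VU, with radius 14.2, so the center J sits 14.2 in from both sides at J = (34.400, -36.500). Then |MJ| = |J − M| = 50.156.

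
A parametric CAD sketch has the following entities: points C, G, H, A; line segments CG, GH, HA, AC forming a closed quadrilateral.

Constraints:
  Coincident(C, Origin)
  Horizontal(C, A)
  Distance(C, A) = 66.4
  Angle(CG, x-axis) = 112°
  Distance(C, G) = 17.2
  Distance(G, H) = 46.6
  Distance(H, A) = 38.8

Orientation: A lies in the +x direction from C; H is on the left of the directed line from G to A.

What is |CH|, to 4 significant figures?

47.38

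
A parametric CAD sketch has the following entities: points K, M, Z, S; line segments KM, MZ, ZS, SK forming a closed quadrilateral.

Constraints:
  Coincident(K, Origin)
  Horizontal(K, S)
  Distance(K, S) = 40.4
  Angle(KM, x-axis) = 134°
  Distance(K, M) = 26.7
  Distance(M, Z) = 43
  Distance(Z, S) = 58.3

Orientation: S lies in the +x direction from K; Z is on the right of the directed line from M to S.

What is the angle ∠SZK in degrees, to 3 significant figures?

37.3°

K is at the origin; KS is horizontal with |KS| = 40.4 and S in +x, so S = (40.4, 0). KM runs at 134.0° with |KM| = 26.7, so M = (-18.5, 19.2). Z is determined by |MZ| = 43.0 and |ZS| = 58.3 together: it lies at the intersection of circle(M, 43.0) and circle(S, 58.3). With |MS| = 62.0, the foot of the radical line on MS is 18.5 from M and the perpendicular offset is √(43.0² − 18.5²) = 38.8. Taking the right-of-MS solution: Z = (-13.0, -23.4).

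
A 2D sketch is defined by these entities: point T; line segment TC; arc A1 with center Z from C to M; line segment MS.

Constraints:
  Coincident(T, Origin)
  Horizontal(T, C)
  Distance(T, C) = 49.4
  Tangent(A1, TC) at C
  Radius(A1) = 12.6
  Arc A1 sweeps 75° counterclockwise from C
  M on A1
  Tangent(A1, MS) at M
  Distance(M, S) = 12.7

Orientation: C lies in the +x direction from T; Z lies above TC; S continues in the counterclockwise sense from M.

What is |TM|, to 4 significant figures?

62.27

Since A1 is tangent to TC there, ZC ⟂ TC, so Z = C + (0, 12.6) = (49.40, 12.60). On A1, C sits at bearing -90° from Z; a 75° counterclockwise sweep puts M at bearing -15°, so M = Z + 12.6·(cos -15°, sin -15°) = (61.57, 9.339). Then |TM| = |M − T| = 62.27.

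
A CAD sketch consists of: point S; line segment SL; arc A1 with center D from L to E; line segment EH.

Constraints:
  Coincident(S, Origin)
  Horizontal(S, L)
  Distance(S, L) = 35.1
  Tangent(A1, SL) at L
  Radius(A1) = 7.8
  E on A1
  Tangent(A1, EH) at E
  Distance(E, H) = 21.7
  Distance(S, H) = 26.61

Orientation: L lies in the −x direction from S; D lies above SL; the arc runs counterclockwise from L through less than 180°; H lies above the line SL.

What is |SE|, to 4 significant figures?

28.91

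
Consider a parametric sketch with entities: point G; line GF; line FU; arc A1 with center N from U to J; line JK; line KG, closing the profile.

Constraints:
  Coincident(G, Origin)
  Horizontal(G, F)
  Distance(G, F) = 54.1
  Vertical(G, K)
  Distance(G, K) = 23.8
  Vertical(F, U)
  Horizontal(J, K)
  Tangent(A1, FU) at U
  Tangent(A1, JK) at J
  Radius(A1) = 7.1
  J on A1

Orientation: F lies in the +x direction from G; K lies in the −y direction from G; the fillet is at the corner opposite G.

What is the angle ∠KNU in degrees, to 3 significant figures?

171°

G is at the origin; GF is horizontal with |GF| = 54.1 and F on the +x side, so F = (54.1, 0.00). G and K share the same x with |GK| = 23.8 and K on the −y side, so K = (0.00, -23.8). The virtual corner opposite G is at (54.1, -23.8). The tangent condition forces NU to be normal to FU and the tangent condition forces NJ to be normal to JK, with radius 7.1, so the center N sits 7.1 in from both sides at N = (47.0, -16.7). That places the tangent points at U = (54.1, -16.7) on FU and J = (47.0, -23.8) on JK. Then cos ∠KNU = NK·NU / (|NK||NU|), giving 171°.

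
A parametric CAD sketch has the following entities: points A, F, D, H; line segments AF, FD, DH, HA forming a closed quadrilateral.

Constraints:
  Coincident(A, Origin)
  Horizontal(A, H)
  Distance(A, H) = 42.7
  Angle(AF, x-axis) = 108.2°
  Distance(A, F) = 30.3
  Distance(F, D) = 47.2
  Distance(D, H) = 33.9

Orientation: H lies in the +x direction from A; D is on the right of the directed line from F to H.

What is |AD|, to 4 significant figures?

17.76

A is at the origin; A and H share the same y with |AH| = 42.7 and H in +x, so H = (42.7, 0). AF runs at 108.2° with |AF| = 30.3, so F = (-9.464, 28.78). D is determined by |FD| = 47.2 and |DH| = 33.9 together: it lies at the intersection of circle(F, 47.2) and circle(H, 33.9). With |FH| = 59.58, the foot of the radical line on FH is 38.84 from F and the perpendicular offset is √(47.2² − 38.84²) = 26.82. Taking the right-of-FH solution: D = (11.59, -13.46).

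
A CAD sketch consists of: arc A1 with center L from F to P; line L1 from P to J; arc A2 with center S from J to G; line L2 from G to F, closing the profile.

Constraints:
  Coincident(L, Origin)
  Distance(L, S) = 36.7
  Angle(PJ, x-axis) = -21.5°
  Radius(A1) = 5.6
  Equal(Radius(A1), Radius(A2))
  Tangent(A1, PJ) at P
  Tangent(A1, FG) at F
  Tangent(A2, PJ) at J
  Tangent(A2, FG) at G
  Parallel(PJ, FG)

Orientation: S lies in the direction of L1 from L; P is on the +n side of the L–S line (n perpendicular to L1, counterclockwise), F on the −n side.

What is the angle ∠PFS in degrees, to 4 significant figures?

81.32°

L is at the origin and S lies 36.7 along u from L, so S = 36.7·u = (34.15, -13.45). Tangency of A1 to both parallel lines with radius 5.6 puts P and F at L ± 5.6·n: P = (2.052, 5.210), F = (-2.052, -5.210). Then cos ∠PFS = FP·FS / (|FP||FS|), giving 81.32°.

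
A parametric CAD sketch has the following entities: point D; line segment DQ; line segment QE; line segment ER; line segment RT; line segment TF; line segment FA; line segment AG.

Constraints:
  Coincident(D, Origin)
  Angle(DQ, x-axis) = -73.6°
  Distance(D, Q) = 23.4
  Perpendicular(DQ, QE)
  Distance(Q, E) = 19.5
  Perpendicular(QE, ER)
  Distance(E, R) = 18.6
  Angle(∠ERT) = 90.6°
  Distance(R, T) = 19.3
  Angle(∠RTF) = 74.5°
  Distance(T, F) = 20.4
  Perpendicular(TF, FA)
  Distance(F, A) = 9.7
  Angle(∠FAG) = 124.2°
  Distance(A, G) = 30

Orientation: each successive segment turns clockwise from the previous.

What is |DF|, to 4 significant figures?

24.91

D is at the origin; DQ runs at -73.6° with length 23.4, so Q = (6.607, -22.45). DQ is perpendicular to QE, so QE runs at -163.6°; with |QE| = 19.5, E = (-12.10, -27.95). QE ⟂ ER, so ER runs at 106.4°; with |ER| = 18.6, R = (-17.35, -10.11). ∠ERT = 90.6° gives RT at 17.00° from the x-axis; with |RT| = 19.3, T = (1.105, -4.468). ∠RTF = 74.5° gives TF at -88.50° from the x-axis; with |TF| = 20.4, F = (1.639, -24.86). Then |DF| = |F − D| = 24.91.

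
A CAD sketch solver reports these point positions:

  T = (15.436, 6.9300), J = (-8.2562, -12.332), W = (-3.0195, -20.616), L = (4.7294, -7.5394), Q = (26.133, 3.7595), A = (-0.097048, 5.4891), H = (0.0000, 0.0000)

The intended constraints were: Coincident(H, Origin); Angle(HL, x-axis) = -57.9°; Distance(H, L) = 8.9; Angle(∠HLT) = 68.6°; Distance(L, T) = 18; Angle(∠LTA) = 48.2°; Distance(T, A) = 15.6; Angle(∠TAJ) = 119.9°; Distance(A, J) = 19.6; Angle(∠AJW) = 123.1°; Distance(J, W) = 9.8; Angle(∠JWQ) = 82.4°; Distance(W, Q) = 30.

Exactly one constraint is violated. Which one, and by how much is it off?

Distance(W, Q) = 30 — off by 8.00.

H = (0.00, 0.00) ✓; HL at -57.90° ✓; |HL| = 8.900 ✓; ∠HLT = 68.60° ✓; |LT| = 18.00 ✓; ∠LTA = 48.20° ✓; |TA| = 15.60 ✓; ∠TAJ = 119.9° ✓; |AJ| = 19.60 ✓; ∠AJW = 123.1° ✓; |JW| = 9.800 ✓; ∠JWQ = 82.40° ✓; |WQ| = 38.00 ✗.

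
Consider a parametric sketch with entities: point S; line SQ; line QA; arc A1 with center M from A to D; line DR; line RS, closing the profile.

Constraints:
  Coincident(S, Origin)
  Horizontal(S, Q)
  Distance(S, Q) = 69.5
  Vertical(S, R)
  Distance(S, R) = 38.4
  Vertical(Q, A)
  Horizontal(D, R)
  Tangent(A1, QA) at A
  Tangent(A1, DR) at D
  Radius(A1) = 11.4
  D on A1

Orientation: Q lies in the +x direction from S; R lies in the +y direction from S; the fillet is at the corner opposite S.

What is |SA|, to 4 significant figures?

74.56

S is at the origin; S and Q share the same y with |SQ| = 69.5 and Q on the +x side, so Q = (69.50, 0.000). S and R share the same x with |SR| = 38.4 and R on the +y side, so R = (0.000, 38.40). The virtual corner opposite S is at (69.50, 38.40). The tangent condition forces MA to be normal to QA and the tangent condition forces MD to be normal to DR, with radius 11.4, so the center M sits 11.4 in from both sides at M = (58.10, 27.00). That places the tangent points at A = (69.50, 27.00) on QA and D = (58.10, 38.40) on DR. Then |SA| = |A − S| = 74.56.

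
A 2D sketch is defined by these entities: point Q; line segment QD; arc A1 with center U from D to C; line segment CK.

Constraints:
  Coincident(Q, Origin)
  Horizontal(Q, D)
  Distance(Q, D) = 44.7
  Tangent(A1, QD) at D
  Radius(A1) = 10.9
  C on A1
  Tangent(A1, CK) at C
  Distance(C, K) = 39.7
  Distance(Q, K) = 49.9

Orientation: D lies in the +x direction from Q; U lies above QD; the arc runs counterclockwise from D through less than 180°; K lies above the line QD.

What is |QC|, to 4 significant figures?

55.22

Checks: Q = (0.00, 0.00) ✓; |UC| = 10.90 ✓; ∠(UC, CK) = 90.00° ✓; |CK| = 39.70 ✓; |QK| = 49.90 ✓.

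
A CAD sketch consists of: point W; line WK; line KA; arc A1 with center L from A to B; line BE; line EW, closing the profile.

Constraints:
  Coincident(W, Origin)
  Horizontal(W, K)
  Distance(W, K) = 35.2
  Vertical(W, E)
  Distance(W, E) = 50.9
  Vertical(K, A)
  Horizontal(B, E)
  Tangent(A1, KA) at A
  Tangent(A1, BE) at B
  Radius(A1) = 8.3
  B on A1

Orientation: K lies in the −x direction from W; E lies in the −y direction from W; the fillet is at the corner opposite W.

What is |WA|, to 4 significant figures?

55.26

W is at the origin; WK is horizontal with |WK| = 35.2 and K on the −x side, so K = (-35.20, 0.000). WE is vertical with |WE| = 50.9 and E on the −y side, so E = (0.000, -50.90). The virtual corner opposite W is at (-35.20, -50.90). Tangency of A1 to KA means the radius LA is perpendicular to KA and tangency of A1 to BE means the radius LB is perpendicular to BE, with radius 8.3, so the center L sits 8.3 in from both sides at L = (-26.90, -42.60). That places the tangent points at A = (-35.20, -42.60) on KA and B = (-26.90, -50.90) on BE. Then |WA| = |A − W| = 55.26.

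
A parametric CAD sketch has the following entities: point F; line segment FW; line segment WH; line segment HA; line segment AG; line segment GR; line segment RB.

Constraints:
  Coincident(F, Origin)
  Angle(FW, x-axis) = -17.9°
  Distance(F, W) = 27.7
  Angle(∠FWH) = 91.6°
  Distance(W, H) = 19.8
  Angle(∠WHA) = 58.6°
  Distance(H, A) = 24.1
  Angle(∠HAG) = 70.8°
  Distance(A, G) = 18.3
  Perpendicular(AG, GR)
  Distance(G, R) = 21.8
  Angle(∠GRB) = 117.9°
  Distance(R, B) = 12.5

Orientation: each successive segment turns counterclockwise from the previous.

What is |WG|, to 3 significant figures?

7.78

∠WHA = 58.6° gives HA at -168° from the x-axis; with |HA| = 24.1, A = (9.39, 5.18). ∠HAG = 70.8° gives AG at -58.9° from the x-axis; with |AG| = 18.3, G = (18.8, -10.5). Then |WG| = |G − W| = 7.78.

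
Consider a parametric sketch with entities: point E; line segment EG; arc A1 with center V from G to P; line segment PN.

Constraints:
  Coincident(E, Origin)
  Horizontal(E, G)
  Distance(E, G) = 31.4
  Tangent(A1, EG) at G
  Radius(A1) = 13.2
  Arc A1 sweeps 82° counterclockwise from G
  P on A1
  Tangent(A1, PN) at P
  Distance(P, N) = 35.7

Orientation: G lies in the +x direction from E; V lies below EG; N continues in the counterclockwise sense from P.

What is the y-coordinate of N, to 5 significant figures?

-46.715

E is at the origin; E and G share the same y with |EG| = 31.4 and G on the +x side, so G = (31.400, 0.0000). The tangent condition forces VG to be normal to EG, so V = G + (0, -13.2) = (31.400, -13.200). On A1, G sits at bearing 90° from V; an 82° counterclockwise sweep puts P at bearing 172°, so P = V + 13.2·(cos 172°, sin 172°) = (18.328, -11.363). Tangency of A1 to PN means the radius VP is perpendicular to PN, so PN runs along (−sin 172°, cos 172°); with |PN| = 35.7, N = (13.360, -46.715). So N.y = -46.715.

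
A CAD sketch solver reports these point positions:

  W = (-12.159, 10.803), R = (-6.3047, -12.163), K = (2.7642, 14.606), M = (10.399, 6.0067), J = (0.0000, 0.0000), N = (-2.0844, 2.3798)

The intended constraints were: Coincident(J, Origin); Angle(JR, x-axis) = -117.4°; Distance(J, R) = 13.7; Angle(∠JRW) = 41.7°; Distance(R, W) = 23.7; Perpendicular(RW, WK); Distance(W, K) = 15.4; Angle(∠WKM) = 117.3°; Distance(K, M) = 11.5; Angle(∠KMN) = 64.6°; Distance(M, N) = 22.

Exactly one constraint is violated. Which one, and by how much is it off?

Distance(M, N) = 22 — off by 9.00.

J = (0.00, 0.00) ✓; JR at -117.4° ✓; |JR| = 13.70 ✓; ∠JRW = 41.70° ✓; |RW| = 23.70 ✓; ∠(RW, WK) = 90.00° ✓; |WK| = 15.40 ✓; ∠WKM = 117.3° ✓; |KM| = 11.50 ✓; ∠KMN = 64.60° ✓; |MN| = 13.00 ✗.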